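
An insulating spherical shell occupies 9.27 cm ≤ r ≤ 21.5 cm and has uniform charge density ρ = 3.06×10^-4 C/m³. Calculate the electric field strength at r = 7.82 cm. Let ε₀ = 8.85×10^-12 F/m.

Take a concentric spherical Gaussian surface of radius r = 7.82 cm (r < 9.27 cm, inside the empty cavity).
Q_enc = 0 (all charge lies at larger r); Gauss's law gives E = 0.

E = 0 (no enclosed charge)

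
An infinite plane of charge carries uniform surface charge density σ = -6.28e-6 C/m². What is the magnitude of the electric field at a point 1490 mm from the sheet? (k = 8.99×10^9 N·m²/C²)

The symmetry is planar: E is normal to the sheet and the same magnitude on both sides. Take a pillbox straddling the sheet with end-cap area A.
Only the two end caps contribute flux: Φ = 2EA. With Q_enc = σA, Gauss's law gives E = |σ|/(2ε₀).
E = 2πk|σ| = 2π(8.99×10^9)(6.28×10^-6) = 3.55e5 N/C.

|E| = 3.55e5 N/C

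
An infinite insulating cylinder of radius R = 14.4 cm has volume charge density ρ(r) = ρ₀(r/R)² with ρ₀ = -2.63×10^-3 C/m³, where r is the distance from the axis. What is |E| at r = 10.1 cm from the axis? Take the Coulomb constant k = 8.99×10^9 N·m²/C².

Coaxial Gaussian cylinder, radius r = 10.1 cm, length L (r < R).
Integrating ρ over the cross-section to radius r: λ_enc = (2πρ₀/R²) ∫₀^r r'^3 dr' = 2πρ₀ r^4/(4·R²) = -2.073×10^-5 C/m.
Since E is radial and uniform over the curved surface, Φ = E·2πrL = Q_enc/ε₀ = λ_enc L/ε₀.
E = 2k|λ_enc|/r = 2(8.99×10^9)(2.073×10^-5)/(0.101) = 3.69×10^6 N/C.

|E| = 3.69×10^6 N/C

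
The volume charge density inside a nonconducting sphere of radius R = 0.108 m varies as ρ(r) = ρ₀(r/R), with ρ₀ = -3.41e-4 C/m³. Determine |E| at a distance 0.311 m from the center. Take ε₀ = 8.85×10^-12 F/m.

Symmetry ⇒ E = E(r) r̂. Gaussian sphere of radius r = 0.311 m (r > R, all charge enclosed).
Q_enc = 4π ∫₀^R ρ₀(r'/R)^1 r'² dr' = 4πρ₀R³/4 = -1.35×10^-6 C.
Since E is radial and uniform over the Gaussian sphere, Φ = E·4πr² = Q_enc/ε₀.
E = |Q_enc|/(4πε₀r²) = (1.35×10^-6)/(4π·8.85×10^-12·(0.311)²) = 1.25×10^5 N/C.

1.25×10^5 N/C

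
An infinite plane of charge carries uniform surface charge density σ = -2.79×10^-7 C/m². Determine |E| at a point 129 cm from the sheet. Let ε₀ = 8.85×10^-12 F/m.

By planar symmetry E is perpendicular to the sheet and uniform; use a Gaussian pillbox with flat faces of area A on each side of the sheet.
Flux Φ = 2EA and Q_enc = σA, so 2EA = σA/ε₀ ⇒ E = |σ|/(2ε₀), independent of distance.
E = |σ|/(2ε₀) = (2.79e-7)/(2·8.85×10^-12) = 1.58×10^4 N/C.

|E| = 1.58×10^4 V/m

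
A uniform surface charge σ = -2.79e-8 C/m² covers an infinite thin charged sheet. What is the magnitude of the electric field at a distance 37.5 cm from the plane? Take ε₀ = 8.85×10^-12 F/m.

The symmetry is planar: E is normal to the sheet and the same magnitude on both sides. Take a pillbox straddling the sheet with end-cap area A.
Only the two end caps contribute flux: Φ = 2EA. With Q_enc = σA, Gauss's law gives E = |σ|/(2ε₀).
E = |σ|/(2ε₀) = (2.79e-8)/(2·8.85×10^-12) = 1.58e3 N/C.

E ≈ 1.58×10^3 N/C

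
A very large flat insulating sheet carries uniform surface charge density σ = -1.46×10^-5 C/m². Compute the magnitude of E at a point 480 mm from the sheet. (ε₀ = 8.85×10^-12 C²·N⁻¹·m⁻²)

8.25e5 N/C

The symmetry is planar: E is normal to the sheet and the same magnitude on both sides. Take a pillbox straddling the sheet with end-cap area A.
Only the two end caps contribute flux: Φ = 2EA. With Q_enc = σA, Gauss's law gives E = |σ|/(2ε₀).
E = |σ|/(2ε₀) = (1.46×10^-5)/(2·8.85×10^-12) = 8.25×10^5 N/C.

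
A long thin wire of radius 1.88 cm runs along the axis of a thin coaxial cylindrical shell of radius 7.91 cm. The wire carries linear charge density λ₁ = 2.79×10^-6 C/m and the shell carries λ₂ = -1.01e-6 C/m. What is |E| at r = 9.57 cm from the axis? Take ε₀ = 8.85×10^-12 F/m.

By cylindrical symmetry E is radial; use a coaxial Gaussian cylinder of radius 9.57 cm and length L (r > 7.91 cm, enclosing both).
λ_enc = λ₁ + λ₂ = (2.79e-6) + (-1.01×10^-6) = 1.78×10^-6 C/m.
Applying ∮E·dA = Q_enc/ε₀ with the end caps contributing no flux:
E = |λ_enc|/(2πε₀r) = (1.78×10^-6)/(2π·8.85×10^-12·0.0957) = 3.34×10^5 N/C.

|E| ≈ 3.34×10^5 N/C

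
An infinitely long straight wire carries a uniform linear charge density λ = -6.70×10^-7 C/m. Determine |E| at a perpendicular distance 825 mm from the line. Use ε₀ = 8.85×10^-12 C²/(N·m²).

Coaxial Gaussian cylinder, radius r = 825 mm, length L.
Q_enc = λL, so λ_enc = -6.70×10^-7 C/m.
By Gauss's law (flux through the curved wall only), E·2πrL = λ_enc L/ε₀.
E = |λ_enc|/(2πε₀r) = (6.70×10^-7)/(2π·8.85×10^-12·0.825) = 1.46×10^4 N/C.

|E| ≈ 1.46e4 V/m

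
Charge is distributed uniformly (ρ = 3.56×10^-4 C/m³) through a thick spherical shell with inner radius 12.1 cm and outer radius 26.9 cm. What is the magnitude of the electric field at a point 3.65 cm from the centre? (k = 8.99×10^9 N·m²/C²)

E = 0 (no enclosed charge)

Use a concentric Gaussian sphere at r = 3.65 cm (r < 12.1 cm, inside the empty cavity).
Q_enc = 0 (all charge lies at larger r); Gauss's law gives E = 0.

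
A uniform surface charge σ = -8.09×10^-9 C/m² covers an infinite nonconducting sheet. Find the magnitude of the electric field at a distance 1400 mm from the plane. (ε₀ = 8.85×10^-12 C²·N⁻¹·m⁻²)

|E| = 457 V/m

Choose a cylindrical pillbox piercing the sheet, end faces (area A) parallel to it.
Only the two end caps contribute flux: Φ = 2EA. With Q_enc = σA, Gauss's law gives E = |σ|/(2ε₀).
E = |σ|/(2ε₀) = (8.09e-9)/(2·8.85×10^-12) = 457 N/C.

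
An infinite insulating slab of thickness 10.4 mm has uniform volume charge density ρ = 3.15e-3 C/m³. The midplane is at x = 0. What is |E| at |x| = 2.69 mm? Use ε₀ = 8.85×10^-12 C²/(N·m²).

By symmetry E is perpendicular to the slab. A Gaussian pillbox from −2.69 mm to +2.69 mm (face area A) lies entirely within the slab.
Q_enc = ρ·(2x)·A and flux = 2EA, so 2EA = 2ρxA/ε₀ ⇒ E = |ρ|x/ε₀.
E = (3.15e-3)(0.00269)/(8.85×10^-12) = 9.57×10^5 N/C.

|E| ≈ 9.57×10^5 N/C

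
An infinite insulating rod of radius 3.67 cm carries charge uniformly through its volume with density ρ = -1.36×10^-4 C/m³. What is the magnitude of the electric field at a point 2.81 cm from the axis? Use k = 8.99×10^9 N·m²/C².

2.16×10^5 N/C

Choose a coaxial cylinder of radius r = 2.81 cm (arbitrary length L) as the Gaussian surface (r < R).
Charge inside radius r per length L is ρ·πr²·L, so λ_enc = ρπr² = -3.374e-7 C/m.
By Gauss's law (flux through the curved wall only), E·2πrL = λ_enc L/ε₀.
E = 2k|λ_enc|/r = 2(8.99×10^9)(3.374×10^-7)/(0.0281) = 2.16×10^5 N/C.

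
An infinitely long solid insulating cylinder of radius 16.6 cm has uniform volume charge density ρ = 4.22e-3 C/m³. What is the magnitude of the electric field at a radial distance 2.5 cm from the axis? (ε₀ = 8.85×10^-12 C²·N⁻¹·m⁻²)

Take a coaxial cylindrical Gaussian surface of radius r = 2.5 cm and length L (r < R).
Charge inside radius r per length L is ρ·πr²·L, so λ_enc = ρπr² = 8.286×10^-6 C/m.
Since E is radial and uniform over the curved surface, Φ = E·2πrL = Q_enc/ε₀ = λ_enc L/ε₀.
E = |λ_enc|/(2πε₀r) = (8.286×10^-6)/(2π·8.85×10^-12·0.025) = 5.96×10^6 N/C.

|E| ≈ 5.96×10^6 N/C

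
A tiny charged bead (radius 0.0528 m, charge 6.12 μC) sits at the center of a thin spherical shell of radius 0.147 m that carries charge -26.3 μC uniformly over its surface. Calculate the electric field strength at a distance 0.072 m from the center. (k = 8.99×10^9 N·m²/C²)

E = 1.06×10^7 N/C

Take a concentric spherical Gaussian surface of radius r = 0.072 m (between the bodies, 0.0528 m < r < 0.147 m).
Only the inner charge is enclosed; the outer shell contributes nothing inside itself. Q_enc = 6.12 μC = 6.12×10^-6 C.
Since E is radial and uniform over the Gaussian sphere, Φ = E·4πr² = Q_enc/ε₀.
E = k|Q_enc|/r² = (8.99×10^9)(6.12e-6)/(0.072)² = 1.06×10^7 N/C.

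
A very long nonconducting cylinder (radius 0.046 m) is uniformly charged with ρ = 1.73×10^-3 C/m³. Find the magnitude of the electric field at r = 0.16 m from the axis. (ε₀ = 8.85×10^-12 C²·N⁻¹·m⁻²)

E = 1.29e6 N/C

Take a coaxial cylindrical Gaussian surface of radius r = 0.16 m and length L (r > 0.046 m, full cross-section enclosed).
λ_enc = ρ·πR² = (1.73×10^-3)π(0.046)² = 1.15×10^-5 C/m.
Since E is radial and uniform over the curved surface, Φ = E·2πrL = Q_enc/ε₀ = λ_enc L/ε₀.
E = |λ_enc|/(2πε₀r) = (1.15×10^-5)/(2π·8.85×10^-12·0.16) = 1.29e6 N/C.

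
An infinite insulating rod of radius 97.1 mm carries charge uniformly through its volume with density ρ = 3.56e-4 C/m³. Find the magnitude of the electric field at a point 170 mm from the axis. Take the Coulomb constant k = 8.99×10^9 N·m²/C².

1.12×10^6 N/C

Take a coaxial cylindrical Gaussian surface of radius r = 170 mm and length L (r > 97.1 mm, full cross-section enclosed).
λ_enc = ρ·πR² = (3.56×10^-4)π(0.0971)² = 1.054e-5 C/m.
By Gauss's law (flux through the curved wall only), E·2πrL = λ_enc L/ε₀.
E = 2k|λ_enc|/r = 2(8.99×10^9)(1.054×10^-5)/(0.17) = 1.12×10^6 N/C.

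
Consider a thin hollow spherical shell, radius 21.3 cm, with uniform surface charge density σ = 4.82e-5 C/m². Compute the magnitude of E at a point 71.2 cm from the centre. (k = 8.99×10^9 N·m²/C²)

By spherical symmetry E is radial; choose a Gaussian sphere of radius r = 71.2 cm (r > 21.3 cm).
The entire shell is enclosed: Q_enc = σ·4πR² = (4.82e-5)·4π·(0.213)² = 2.748×10^-5 C.
Applying ∮E·dA = Q_enc/ε₀ with Φ = E(4πr²):
E = k|Q_enc|/r² = (8.99×10^9)(2.748×10^-5)/(0.712)² = 4.87×10^5 N/C.

|E| ≈ 4.87×10^5 N/C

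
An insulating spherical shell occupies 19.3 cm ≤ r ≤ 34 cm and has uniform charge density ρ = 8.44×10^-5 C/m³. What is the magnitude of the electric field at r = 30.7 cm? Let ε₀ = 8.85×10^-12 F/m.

7.33e5 N/C

Take a concentric spherical Gaussian surface of radius r = 30.7 cm (within the shell material, 19.3 cm < r < 34 cm).
Enclosed charge is the volume from a to r: Q_enc = (4π/3)ρ(r³ − a³) = 7.688×10^-6 C.
By Gauss's law, ∮E·dA = E·4πr² = Q_enc/ε₀.
E = |Q_enc|/(4πε₀r²) = (7.688e-6)/(4π·8.85×10^-12·(0.307)²) = 7.33×10^5 N/C.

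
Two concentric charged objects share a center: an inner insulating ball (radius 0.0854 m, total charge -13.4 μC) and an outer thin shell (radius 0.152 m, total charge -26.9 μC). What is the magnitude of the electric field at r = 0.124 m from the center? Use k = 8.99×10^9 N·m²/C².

Use a concentric Gaussian sphere at r = 0.124 m (between the bodies, 0.0854 m < r < 0.152 m).
Only the inner charge is enclosed; the outer shell contributes nothing inside itself. Q_enc = -13.4 μC = -1.34e-5 C.
Since E is radial and uniform over the Gaussian sphere, Φ = E·4πr² = Q_enc/ε₀.
E = k|Q_enc|/r² = (8.99×10^9)(1.34×10^-5)/(0.124)² = 7.83×10^6 N/C.

7.83×10^6 V/m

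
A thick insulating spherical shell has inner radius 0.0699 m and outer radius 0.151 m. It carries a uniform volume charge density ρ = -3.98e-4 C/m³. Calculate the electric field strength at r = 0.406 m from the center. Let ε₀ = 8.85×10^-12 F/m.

By spherical symmetry E is radial; choose a Gaussian sphere of radius r = 0.406 m (r > 0.151 m, enclosing the whole shell).
Q_enc = ρ·(4π/3)(b³ − a³) = (-3.98e-4)·(4π/3)·((0.151)³ − (0.0699)³) = -5.17×10^-6 C.
Gauss's law: E·4πr² = Q_enc/ε₀.
E = |Q_enc|/(4πε₀r²) = (5.17×10^-6)/(4π·8.85×10^-12·(0.406)²) = 2.82×10^5 N/C.

E = 2.82×10^5 N/C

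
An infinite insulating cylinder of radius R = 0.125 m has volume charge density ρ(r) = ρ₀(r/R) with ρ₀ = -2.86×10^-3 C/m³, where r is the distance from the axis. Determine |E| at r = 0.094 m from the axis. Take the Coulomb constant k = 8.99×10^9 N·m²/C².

Coaxial Gaussian cylinder, radius r = 0.094 m, length L (r < R).
Integrating ρ over the cross-section to radius r: λ_enc = (2πρ₀/R) ∫₀^r r'^2 dr' = 2πρ₀ r^3/(3·R) = -3.98e-5 C/m.
Applying ∮E·dA = Q_enc/ε₀ with the end caps contributing no flux:
E = 2k|λ_enc|/r = 2(8.99×10^9)(3.98e-5)/(0.094) = 7.61×10^6 N/C.

E ≈ 7.61×10^6 V/m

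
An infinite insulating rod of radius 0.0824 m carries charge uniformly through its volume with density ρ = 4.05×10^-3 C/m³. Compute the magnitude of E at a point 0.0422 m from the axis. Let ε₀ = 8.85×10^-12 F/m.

Take a coaxial cylindrical Gaussian surface of radius r = 0.0422 m and length L (r < R).
Charge inside radius r per length L is ρ·πr²·L, so λ_enc = ρπr² = 2.266×10^-5 C/m.
Applying ∮E·dA = Q_enc/ε₀ with the end caps contributing no flux:
E = |λ_enc|/(2πε₀r) = (2.266×10^-5)/(2π·8.85×10^-12·0.0422) = 9.66×10^6 N/C.

|E| = 9.66×10^6 N/C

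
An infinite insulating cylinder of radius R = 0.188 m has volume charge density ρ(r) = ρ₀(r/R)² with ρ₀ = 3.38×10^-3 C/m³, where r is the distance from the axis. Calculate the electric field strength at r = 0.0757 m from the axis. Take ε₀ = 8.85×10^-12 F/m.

|E| = 1.17×10^6 V/m

Choose a coaxial cylinder of radius r = 0.0757 m (arbitrary length L) as the Gaussian surface (r < R).
Integrating ρ over the cross-section to radius r: λ_enc = (2πρ₀/R²) ∫₀^r r'^3 dr' = 2πρ₀ r^4/(4·R²) = 4.933×10^-6 C/m.
By Gauss's law (flux through the curved wall only), E·2πrL = λ_enc L/ε₀.
E = |λ_enc|/(2πε₀r) = (4.933×10^-6)/(2π·8.85×10^-12·0.0757) = 1.17×10^6 N/C.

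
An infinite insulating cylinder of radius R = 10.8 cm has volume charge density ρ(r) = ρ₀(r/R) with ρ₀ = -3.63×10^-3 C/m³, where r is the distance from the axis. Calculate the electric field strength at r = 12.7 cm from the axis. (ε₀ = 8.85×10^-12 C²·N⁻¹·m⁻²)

E ≈ 1.26e7 V/m

By cylindrical symmetry E is radial; use a coaxial Gaussian cylinder of radius 12.7 cm and length L (r > R, full charge per length enclosed).
λ_enc = 2π ∫₀^R ρ₀(r'/R)^1 r' dr' = 2πρ₀R²/3 = -8.868e-5 C/m.
Since E is radial and uniform over the curved surface, Φ = E·2πrL = Q_enc/ε₀ = λ_enc L/ε₀.
E = |λ_enc|/(2πε₀r) = (8.868×10^-5)/(2π·8.85×10^-12·0.127) = 1.26×10^7 N/C.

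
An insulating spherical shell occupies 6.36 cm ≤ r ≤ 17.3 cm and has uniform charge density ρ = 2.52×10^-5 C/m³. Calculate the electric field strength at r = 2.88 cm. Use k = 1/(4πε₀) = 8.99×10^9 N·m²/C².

By spherical symmetry E is radial; choose a Gaussian sphere of radius r = 2.88 cm (r < 6.36 cm, inside the empty cavity).
Q_enc = 0 (all charge lies at larger r); Gauss's law gives E = 0.

E = 0 (no enclosed charge)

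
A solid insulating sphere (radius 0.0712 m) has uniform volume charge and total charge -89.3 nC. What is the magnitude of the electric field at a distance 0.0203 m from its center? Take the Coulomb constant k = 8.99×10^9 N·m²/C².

E = 4.52×10^4 N/C

Symmetry ⇒ E = E(r) r̂. Gaussian sphere of radius r = 0.0203 m (r < R).
For a uniform sphere the enclosed fraction is (r/R)³, so Q_enc = (-89.3 nC)(0.0203/0.0712)³ = -2.07e-9 C.
Gauss's law: E·4πr² = Q_enc/ε₀.
E = k|Q_enc|/r² = (8.99×10^9)(2.07×10^-9)/(0.0203)² = 4.52×10^4 N/C.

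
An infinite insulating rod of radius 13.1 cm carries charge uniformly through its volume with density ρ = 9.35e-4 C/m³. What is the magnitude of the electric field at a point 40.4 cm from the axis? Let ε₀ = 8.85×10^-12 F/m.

By cylindrical symmetry E is radial; use a coaxial Gaussian cylinder of radius 40.4 cm and length L (r > 13.1 cm, full cross-section enclosed).
λ_enc = ρ·πR² = (9.35×10^-4)π(0.131)² = 5.041×10^-5 C/m.
By Gauss's law (flux through the curved wall only), E·2πrL = λ_enc L/ε₀.
E = |λ_enc|/(2πε₀r) = (5.041e-5)/(2π·8.85×10^-12·0.404) = 2.24×10^6 N/C.

|E| ≈ 2.24×10^6 V/m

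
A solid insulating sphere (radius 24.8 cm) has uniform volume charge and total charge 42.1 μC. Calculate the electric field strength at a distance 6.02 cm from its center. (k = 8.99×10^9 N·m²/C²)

|E| ≈ 1.49×10^6 N/C

Take a concentric spherical Gaussian surface of radius r = 6.02 cm (r < R).
Only the charge within r is enclosed: Q_enc = Q·(r/R)³ = (42.1 μC)·(6.02 cm/24.8 cm)³ = 6.022e-7 C.
Since E is radial and uniform over the Gaussian sphere, Φ = E·4πr² = Q_enc/ε₀.
E = k|Q_enc|/r² = (8.99×10^9)(6.022e-7)/(0.0602)² = 1.49e6 N/C.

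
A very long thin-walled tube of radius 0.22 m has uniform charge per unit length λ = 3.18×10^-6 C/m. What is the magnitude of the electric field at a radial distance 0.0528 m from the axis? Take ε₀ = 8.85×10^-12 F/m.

Coaxial Gaussian cylinder, radius r = 0.0528 m, length L (r < 0.22 m, inside the shell).
All the surface charge lies outside this cylinder: Q_enc = 0, hence E = 0.

E = 0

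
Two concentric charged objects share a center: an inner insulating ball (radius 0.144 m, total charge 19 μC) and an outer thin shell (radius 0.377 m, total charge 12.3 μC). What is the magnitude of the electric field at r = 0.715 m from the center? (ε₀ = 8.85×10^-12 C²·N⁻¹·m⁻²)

|E| = 5.51×10^5 N/C

Use a concentric Gaussian sphere at r = 0.715 m (r > 0.377 m, enclosing both).
Q_enc = (19 μC) + (12.3 μC) = 3.13e-5 C.
Applying ∮E·dA = Q_enc/ε₀ with Φ = E(4πr²):
E = |Q_enc|/(4πε₀r²) = (3.13×10^-5)/(4π·8.85×10^-12·(0.715)²) = 5.51×10^5 N/C.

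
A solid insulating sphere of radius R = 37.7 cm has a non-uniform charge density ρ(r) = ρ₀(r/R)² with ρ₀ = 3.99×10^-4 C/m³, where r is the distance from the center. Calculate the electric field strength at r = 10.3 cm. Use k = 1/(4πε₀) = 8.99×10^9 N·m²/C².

E ≈ 6.93e4 V/m

Use a concentric Gaussian sphere at r = 10.3 cm (r < R).
Q_enc = ∫₀^r ρ(r')·4πr'² dr' = (4πρ₀/R²) ∫₀^r r'^4 dr' = 4πρ₀ r^5/(5·R²) = 8.179×10^-8 C.
Gauss's law: E·4πr² = Q_enc/ε₀.
E = k|Q_enc|/r² = (8.99×10^9)(8.179e-8)/(0.103)² = 6.93×10^4 N/C.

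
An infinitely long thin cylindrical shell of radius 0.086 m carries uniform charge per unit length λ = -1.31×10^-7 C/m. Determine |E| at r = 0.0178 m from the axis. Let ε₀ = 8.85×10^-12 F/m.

Coaxial Gaussian cylinder, radius r = 0.0178 m, length L (r < 0.086 m, inside the shell).
All the surface charge lies outside this cylinder: Q_enc = 0, hence E = 0.

|E| = 0 N/C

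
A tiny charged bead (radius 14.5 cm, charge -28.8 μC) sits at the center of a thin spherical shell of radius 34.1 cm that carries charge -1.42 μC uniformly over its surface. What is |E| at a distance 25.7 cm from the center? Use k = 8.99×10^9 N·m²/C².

Symmetry ⇒ E = E(r) r̂. Gaussian sphere of radius r = 25.7 cm (between the bodies, 14.5 cm < r < 34.1 cm).
The shell at 34.1 cm lies outside the Gaussian surface, so Q_enc = -28.8 μC = -2.88e-5 C.
Gauss's law: E·4πr² = Q_enc/ε₀.
E = k|Q_enc|/r² = (8.99×10^9)(2.88×10^-5)/(0.257)² = 3.92e6 N/C.

|E| ≈ 3.92e6 V/m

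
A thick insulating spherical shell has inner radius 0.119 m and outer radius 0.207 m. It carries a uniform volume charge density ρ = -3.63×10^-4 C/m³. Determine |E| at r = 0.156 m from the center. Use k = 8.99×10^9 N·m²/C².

Use a concentric Gaussian sphere at r = 0.156 m (within the shell material, 0.119 m < r < 0.207 m).
Only the shell between 0.119 m and r is enclosed: Q_enc = ρ·(4π/3)(r³ − a³) = (-3.63×10^-4)·(4π/3)·((0.156)³ − (0.119)³) = -3.21×10^-6 C.
By Gauss's law, ∮E·dA = E·4πr² = Q_enc/ε₀.
E = k|Q_enc|/r² = (8.99×10^9)(3.21e-6)/(0.156)² = 1.19×10^6 N/C.

E = 1.19×10^6 N/C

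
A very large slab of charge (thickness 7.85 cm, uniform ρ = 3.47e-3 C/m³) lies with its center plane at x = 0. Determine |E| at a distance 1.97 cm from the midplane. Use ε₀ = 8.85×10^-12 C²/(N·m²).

By symmetry E is perpendicular to the slab. A Gaussian pillbox from −1.97 cm to +1.97 cm (face area A) lies entirely within the slab.
Q_enc = ρ·(2x)·A and flux = 2EA, so 2EA = 2ρxA/ε₀ ⇒ E = |ρ|x/ε₀.
E = (3.47e-3)(0.0197)/(8.85×10^-12) = 7.72e6 N/C.

7.72e6 N/C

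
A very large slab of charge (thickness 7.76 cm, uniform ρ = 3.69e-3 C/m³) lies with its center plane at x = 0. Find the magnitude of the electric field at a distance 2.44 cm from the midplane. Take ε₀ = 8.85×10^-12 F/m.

E ≈ 1.02×10^7 N/C

By symmetry E is perpendicular to the slab. A Gaussian pillbox from −2.44 cm to +2.44 cm (face area A) lies entirely within the slab.
Q_enc = ρ·(2x)·A and flux = 2EA, so 2EA = 2ρxA/ε₀ ⇒ E = |ρ|x/ε₀.
E = (3.69×10^-3)(0.0244)/(8.85×10^-12) = 1.02e7 N/C.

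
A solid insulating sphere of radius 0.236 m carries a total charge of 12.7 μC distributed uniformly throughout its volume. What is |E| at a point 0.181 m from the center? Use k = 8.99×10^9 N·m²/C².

1.57×10^6 N/C

Use a concentric Gaussian sphere at r = 0.181 m (r < R).
For a uniform sphere the enclosed fraction is (r/R)³, so Q_enc = (12.7 μC)(0.181/0.236)³ = 5.729×10^-6 C.
Applying ∮E·dA = Q_enc/ε₀ with Φ = E(4πr²):
E = k|Q_enc|/r² = (8.99×10^9)(5.729×10^-6)/(0.181)² = 1.57e6 N/C.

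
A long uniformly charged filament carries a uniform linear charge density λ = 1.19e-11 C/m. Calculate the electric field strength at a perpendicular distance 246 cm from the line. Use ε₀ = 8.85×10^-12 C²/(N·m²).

Coaxial Gaussian cylinder, radius r = 246 cm, length L.
Q_enc = λL, so λ_enc = 1.19×10^-11 C/m.
By Gauss's law (flux through the curved wall only), E·2πrL = λ_enc L/ε₀.
E = |λ_enc|/(2πε₀r) = (1.19e-11)/(2π·8.85×10^-12·2.46) = 8.70×10^-2 N/C.

E = 8.70×10^-2 N/C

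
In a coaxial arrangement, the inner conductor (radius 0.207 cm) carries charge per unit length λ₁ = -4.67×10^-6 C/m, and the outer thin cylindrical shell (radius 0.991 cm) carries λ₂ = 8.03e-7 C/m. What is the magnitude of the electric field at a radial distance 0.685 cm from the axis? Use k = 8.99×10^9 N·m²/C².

|E| ≈ 1.23×10^7 N/C

Take a coaxial cylindrical Gaussian surface of radius r = 0.685 cm and length L (between the conductors, 0.207 cm < r < 0.991 cm).
The shell at 0.991 cm lies outside the Gaussian surface, so λ_enc = λ₁ = -4.67×10^-6 C/m.
By Gauss's law (flux through the curved wall only), E·2πrL = λ_enc L/ε₀.
E = 2k|λ_enc|/r = 2(8.99×10^9)(4.67×10^-6)/(0.00685) = 1.23e7 N/C.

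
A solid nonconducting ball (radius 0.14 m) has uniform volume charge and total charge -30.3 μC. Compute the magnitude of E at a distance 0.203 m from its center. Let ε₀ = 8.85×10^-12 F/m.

Use a concentric Gaussian sphere at r = 0.203 m (r > R, so the entire charge is enclosed).
Q_enc = -30.3 μC = -3.03×10^-5 C.
Applying ∮E·dA = Q_enc/ε₀ with Φ = E(4πr²):
E = |Q_enc|/(4πε₀r²) = (3.03×10^-5)/(4π·8.85×10^-12·(0.203)²) = 6.61e6 N/C.

|E| = 6.61×10^6 V/m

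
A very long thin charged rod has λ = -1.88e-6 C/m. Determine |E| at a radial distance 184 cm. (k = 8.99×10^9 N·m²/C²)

By cylindrical symmetry E is radial; use a coaxial Gaussian cylinder of radius 184 cm and length L.
Q_enc = λL, so λ_enc = -1.88e-6 C/m.
Applying ∮E·dA = Q_enc/ε₀ with the end caps contributing no flux:
E = 2k|λ_enc|/r = 2(8.99×10^9)(1.88×10^-6)/(1.84) = 1.84e4 N/C.

|E| = 1.84e4 N/C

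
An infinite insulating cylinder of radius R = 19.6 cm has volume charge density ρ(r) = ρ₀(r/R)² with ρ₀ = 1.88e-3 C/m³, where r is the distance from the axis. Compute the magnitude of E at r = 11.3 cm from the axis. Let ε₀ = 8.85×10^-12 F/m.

Take a coaxial cylindrical Gaussian surface of radius r = 11.3 cm and length L (r < R).
Integrating ρ over the cross-section to radius r: λ_enc = (2πρ₀/R²) ∫₀^r r'^3 dr' = 2πρ₀ r^4/(4·R²) = 1.253e-5 C/m.
Applying ∮E·dA = Q_enc/ε₀ with the end caps contributing no flux:
E = |λ_enc|/(2πε₀r) = (1.253×10^-5)/(2π·8.85×10^-12·0.113) = 1.99e6 N/C.

1.99×10^6 N/C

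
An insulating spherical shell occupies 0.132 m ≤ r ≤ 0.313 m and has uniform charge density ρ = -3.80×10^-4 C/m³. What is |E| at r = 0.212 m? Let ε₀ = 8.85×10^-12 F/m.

2.30×10^6 N/C

Use a concentric Gaussian sphere at r = 0.212 m (within the shell material, 0.132 m < r < 0.313 m).
Only the shell between 0.132 m and r is enclosed: Q_enc = ρ·(4π/3)(r³ − a³) = (-3.80×10^-4)·(4π/3)·((0.212)³ − (0.132)³) = -1.151×10^-5 C.
Since E is radial and uniform over the Gaussian sphere, Φ = E·4πr² = Q_enc/ε₀.
E = |Q_enc|/(4πε₀r²) = (1.151×10^-5)/(4π·8.85×10^-12·(0.212)²) = 2.30×10^6 N/C.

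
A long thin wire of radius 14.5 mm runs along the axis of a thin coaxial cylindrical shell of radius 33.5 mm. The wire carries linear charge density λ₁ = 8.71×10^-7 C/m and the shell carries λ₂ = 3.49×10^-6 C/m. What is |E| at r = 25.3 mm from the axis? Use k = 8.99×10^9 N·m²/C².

6.19×10^5 V/m

Coaxial Gaussian cylinder, radius r = 25.3 mm, length L (between the conductors, 14.5 mm < r < 33.5 mm).
The shell at 33.5 mm lies outside the Gaussian surface, so λ_enc = λ₁ = 8.71×10^-7 C/m.
Since E is radial and uniform over the curved surface, Φ = E·2πrL = Q_enc/ε₀ = λ_enc L/ε₀.
E = 2k|λ_enc|/r = 2(8.99×10^9)(8.71×10^-7)/(0.0253) = 6.19×10^5 N/C.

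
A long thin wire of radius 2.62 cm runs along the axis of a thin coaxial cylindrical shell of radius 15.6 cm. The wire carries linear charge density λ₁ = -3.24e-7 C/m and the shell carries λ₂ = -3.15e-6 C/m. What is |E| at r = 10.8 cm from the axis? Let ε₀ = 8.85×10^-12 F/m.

Choose a coaxial cylinder of radius r = 10.8 cm (arbitrary length L) as the Gaussian surface (between the conductors, 2.62 cm < r < 15.6 cm).
Only the inner wire is enclosed; the outer shell contributes nothing inside itself. λ_enc = λ₁ = -3.24×10^-7 C/m.
Gauss's law: E·2πrL = λ_enc L/ε₀.
E = |λ_enc|/(2πε₀r) = (3.24×10^-7)/(2π·8.85×10^-12·0.108) = 5.40×10^4 N/C.

|E| = 5.40e4 N/C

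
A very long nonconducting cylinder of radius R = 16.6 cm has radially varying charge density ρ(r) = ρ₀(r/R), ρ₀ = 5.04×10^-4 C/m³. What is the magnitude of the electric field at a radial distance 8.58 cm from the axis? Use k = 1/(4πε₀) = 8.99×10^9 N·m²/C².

Coaxial Gaussian cylinder, radius r = 8.58 cm, length L (r < R).
λ_enc = ∫₀^r ρ(r')·2πr' dr' = (2πρ₀/R)·r^3/3 = 4.016×10^-6 C/m.
By Gauss's law (flux through the curved wall only), E·2πrL = λ_enc L/ε₀.
E = 2k|λ_enc|/r = 2(8.99×10^9)(4.016×10^-6)/(0.0858) = 8.42×10^5 N/C.

|E| = 8.42×10^5 N/C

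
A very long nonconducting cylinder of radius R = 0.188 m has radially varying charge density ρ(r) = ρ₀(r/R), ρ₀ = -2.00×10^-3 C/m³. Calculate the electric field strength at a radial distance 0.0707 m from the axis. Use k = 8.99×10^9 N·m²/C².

E ≈ 2.00e6 N/C

By cylindrical symmetry E is radial; use a coaxial Gaussian cylinder of radius 0.0707 m and length L (r < R).
Integrating ρ over the cross-section to radius r: λ_enc = (2πρ₀/R) ∫₀^r r'^2 dr' = 2πρ₀ r^3/(3·R) = -7.874e-6 C/m.
Applying ∮E·dA = Q_enc/ε₀ with the end caps contributing no flux:
E = 2k|λ_enc|/r = 2(8.99×10^9)(7.874×10^-6)/(0.0707) = 2.00×10^6 N/C.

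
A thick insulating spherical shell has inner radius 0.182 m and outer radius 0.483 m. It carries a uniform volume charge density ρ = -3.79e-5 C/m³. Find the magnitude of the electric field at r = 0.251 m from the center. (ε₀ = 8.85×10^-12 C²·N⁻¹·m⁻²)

Symmetry ⇒ E = E(r) r̂. Gaussian sphere of radius r = 0.251 m (within the shell material, 0.182 m < r < 0.483 m).
Enclosed charge is the volume from a to r: Q_enc = (4π/3)ρ(r³ − a³) = -1.553×10^-6 C.
Applying ∮E·dA = Q_enc/ε₀ with Φ = E(4πr²):
E = |Q_enc|/(4πε₀r²) = (1.553×10^-6)/(4π·8.85×10^-12·(0.251)²) = 2.22×10^5 N/C.

|E| ≈ 2.22e5 V/m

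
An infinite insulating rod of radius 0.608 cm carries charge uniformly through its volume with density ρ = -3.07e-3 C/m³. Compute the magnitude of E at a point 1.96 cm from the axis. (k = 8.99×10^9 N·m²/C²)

E ≈ 3.27e5 N/C

By cylindrical symmetry E is radial; use a coaxial Gaussian cylinder of radius 1.96 cm and length L (r > 0.608 cm, full cross-section enclosed).
λ_enc = ρ·πR² = (-3.07×10^-3)π(0.00608)² = -3.565×10^-7 C/m.
By Gauss's law (flux through the curved wall only), E·2πrL = λ_enc L/ε₀.
E = 2k|λ_enc|/r = 2(8.99×10^9)(3.565e-7)/(0.0196) = 3.27×10^5 N/C.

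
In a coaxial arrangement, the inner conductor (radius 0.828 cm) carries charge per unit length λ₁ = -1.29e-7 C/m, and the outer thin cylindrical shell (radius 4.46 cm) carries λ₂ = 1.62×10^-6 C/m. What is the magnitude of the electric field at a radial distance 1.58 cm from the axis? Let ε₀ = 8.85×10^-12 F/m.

E = 1.47e5 V/m

Choose a coaxial cylinder of radius r = 1.58 cm (arbitrary length L) as the Gaussian surface (between the conductors, 0.828 cm < r < 4.46 cm).
Only the inner wire is enclosed; the outer shell contributes nothing inside itself. λ_enc = λ₁ = -1.29e-7 C/m.
Since E is radial and uniform over the curved surface, Φ = E·2πrL = Q_enc/ε₀ = λ_enc L/ε₀.
E = |λ_enc|/(2πε₀r) = (1.29×10^-7)/(2π·8.85×10^-12·0.0158) = 1.47e5 N/C.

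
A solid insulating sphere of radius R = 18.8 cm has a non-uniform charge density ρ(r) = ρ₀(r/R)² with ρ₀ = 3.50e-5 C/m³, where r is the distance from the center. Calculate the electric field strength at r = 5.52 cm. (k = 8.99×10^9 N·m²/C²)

E = 3.76e3 V/m

Use a concentric Gaussian sphere at r = 5.52 cm (r < R).
Integrate the density: Q_enc = 4π ∫₀^r ρ₀(r'/R)^2 r'² dr' = 4πρ₀ r^5/(5·R²) = 1.276×10^-9 C.
Applying ∮E·dA = Q_enc/ε₀ with Φ = E(4πr²):
E = k|Q_enc|/r² = (8.99×10^9)(1.276×10^-9)/(0.0552)² = 3.76×10^3 N/C.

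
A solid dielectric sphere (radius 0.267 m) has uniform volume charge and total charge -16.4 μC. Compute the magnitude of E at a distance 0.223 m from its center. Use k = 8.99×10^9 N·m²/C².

E ≈ 1.73e6 V/m

By spherical symmetry E is radial; choose a Gaussian sphere of radius r = 0.223 m (r < R).
Only the charge within r is enclosed: Q_enc = Q·(r/R)³ = (-16.4 μC)·(0.223 m/0.267 m)³ = -9.555e-6 C.
By Gauss's law, ∮E·dA = E·4πr² = Q_enc/ε₀.
E = k|Q_enc|/r² = (8.99×10^9)(9.555×10^-6)/(0.223)² = 1.73×10^6 N/C.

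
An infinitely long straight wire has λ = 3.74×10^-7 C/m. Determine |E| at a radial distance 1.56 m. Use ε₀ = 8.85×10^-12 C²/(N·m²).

Coaxial Gaussian cylinder, radius r = 1.56 m, length L.
Q_enc = λL, so λ_enc = 3.74×10^-7 C/m.
By Gauss's law (flux through the curved wall only), E·2πrL = λ_enc L/ε₀.
E = |λ_enc|/(2πε₀r) = (3.74×10^-7)/(2π·8.85×10^-12·1.56) = 4.31e3 N/C.

E ≈ 4.31×10^3 N/C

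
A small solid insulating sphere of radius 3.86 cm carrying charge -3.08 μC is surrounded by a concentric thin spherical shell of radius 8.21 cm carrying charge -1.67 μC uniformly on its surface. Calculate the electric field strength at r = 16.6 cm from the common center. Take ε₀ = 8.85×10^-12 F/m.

|E| = 1.55×10^6 V/m

By spherical symmetry E is radial; choose a Gaussian sphere of radius r = 16.6 cm (r > 8.21 cm, enclosing both).
Q_enc = (-3.08 μC) + (-1.67 μC) = -4.75×10^-6 C.
By Gauss's law, ∮E·dA = E·4πr² = Q_enc/ε₀.
E = |Q_enc|/(4πε₀r²) = (4.75×10^-6)/(4π·8.85×10^-12·(0.166)²) = 1.55×10^6 N/C.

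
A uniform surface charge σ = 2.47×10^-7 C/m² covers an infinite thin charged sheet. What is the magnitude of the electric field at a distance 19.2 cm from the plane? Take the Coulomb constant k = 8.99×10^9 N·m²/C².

Choose a cylindrical pillbox piercing the sheet, end faces (area A) parallel to it.
Only the two end caps contribute flux: Φ = 2EA. With Q_enc = σA, Gauss's law gives E = |σ|/(2ε₀).
E = 2πk|σ| = 2π(8.99×10^9)(2.47e-7) = 1.40e4 N/C.

|E| = 1.40×10^4 V/m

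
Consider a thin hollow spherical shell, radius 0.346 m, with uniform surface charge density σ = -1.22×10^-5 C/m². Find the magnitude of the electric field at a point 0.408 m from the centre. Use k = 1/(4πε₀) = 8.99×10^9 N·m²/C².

E = 9.91e5 N/C

Take a concentric spherical Gaussian surface of radius r = 0.408 m (r > 0.346 m).
The entire shell is enclosed: Q_enc = σ·4πR² = (-1.22×10^-5)·4π·(0.346)² = -1.835×10^-5 C.
Gauss's law: E·4πr² = Q_enc/ε₀.
E = k|Q_enc|/r² = (8.99×10^9)(1.835×10^-5)/(0.408)² = 9.91×10^5 N/C.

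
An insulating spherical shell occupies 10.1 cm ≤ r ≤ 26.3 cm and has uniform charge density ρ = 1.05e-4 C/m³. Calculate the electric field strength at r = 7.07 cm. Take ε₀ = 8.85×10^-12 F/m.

|E| = 0 N/C

Symmetry ⇒ E = E(r) r̂. Gaussian sphere of radius r = 7.07 cm (r < 10.1 cm, inside the empty cavity).
Q_enc = 0 (all charge lies at larger r); Gauss's law gives E = 0.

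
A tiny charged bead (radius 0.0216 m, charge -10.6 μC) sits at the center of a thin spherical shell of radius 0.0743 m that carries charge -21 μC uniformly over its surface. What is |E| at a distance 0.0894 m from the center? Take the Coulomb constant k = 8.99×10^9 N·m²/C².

Take a concentric spherical Gaussian surface of radius r = 0.0894 m (r > 0.0743 m, enclosing both).
Q_enc = (-10.6 μC) + (-21 μC) = -3.16×10^-5 C.
Since E is radial and uniform over the Gaussian sphere, Φ = E·4πr² = Q_enc/ε₀.
E = k|Q_enc|/r² = (8.99×10^9)(3.16e-5)/(0.0894)² = 3.55×10^7 N/C.

E ≈ 3.55×10^7 N/C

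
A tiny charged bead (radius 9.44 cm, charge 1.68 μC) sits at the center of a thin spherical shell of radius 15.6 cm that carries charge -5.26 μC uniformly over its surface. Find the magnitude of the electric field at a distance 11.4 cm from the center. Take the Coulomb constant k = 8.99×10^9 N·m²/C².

Symmetry ⇒ E = E(r) r̂. Gaussian sphere of radius r = 11.4 cm (between the bodies, 9.44 cm < r < 15.6 cm).
The shell at 15.6 cm lies outside the Gaussian surface, so Q_enc = 1.68 μC = 1.68e-6 C.
Gauss's law: E·4πr² = Q_enc/ε₀.
E = k|Q_enc|/r² = (8.99×10^9)(1.68e-6)/(0.114)² = 1.16×10^6 N/C.

E = 1.16×10^6 N/C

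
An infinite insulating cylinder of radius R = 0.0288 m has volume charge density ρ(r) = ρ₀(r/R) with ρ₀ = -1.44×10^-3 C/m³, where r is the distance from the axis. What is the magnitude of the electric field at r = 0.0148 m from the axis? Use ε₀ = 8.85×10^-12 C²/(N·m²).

Choose a coaxial cylinder of radius r = 0.0148 m (arbitrary length L) as the Gaussian surface (r < R).
λ_enc = ∫₀^r ρ(r')·2πr' dr' = (2πρ₀/R)·r^3/3 = -3.395×10^-7 C/m.
Applying ∮E·dA = Q_enc/ε₀ with the end caps contributing no flux:
E = |λ_enc|/(2πε₀r) = (3.395×10^-7)/(2π·8.85×10^-12·0.0148) = 4.13×10^5 N/C.

E = 4.13×10^5 N/C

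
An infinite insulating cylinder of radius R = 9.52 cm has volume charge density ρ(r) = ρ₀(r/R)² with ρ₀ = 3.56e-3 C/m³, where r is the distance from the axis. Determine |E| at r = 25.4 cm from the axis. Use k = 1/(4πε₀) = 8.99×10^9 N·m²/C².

E ≈ 3.59e6 V/m

Take a coaxial cylindrical Gaussian surface of radius r = 25.4 cm and length L (r > R, full charge per length enclosed).
λ_enc = 2π ∫₀^R ρ₀(r'/R)^2 r' dr' = 2πρ₀R²/4 = 5.068e-5 C/m.
Gauss's law: E·2πrL = λ_enc L/ε₀.
E = 2k|λ_enc|/r = 2(8.99×10^9)(5.068e-5)/(0.254) = 3.59×10^6 N/C.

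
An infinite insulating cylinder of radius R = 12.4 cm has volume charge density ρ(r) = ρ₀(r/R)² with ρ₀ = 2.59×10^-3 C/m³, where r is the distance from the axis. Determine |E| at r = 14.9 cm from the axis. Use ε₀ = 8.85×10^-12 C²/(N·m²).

|E| ≈ 7.55e6 N/C

Coaxial Gaussian cylinder, radius r = 14.9 cm, length L (r > R, full charge per length enclosed).
λ_enc = 2π ∫₀^R ρ₀(r'/R)^2 r' dr' = 2πρ₀R²/4 = 6.256×10^-5 C/m.
Applying ∮E·dA = Q_enc/ε₀ with the end caps contributing no flux:
E = |λ_enc|/(2πε₀r) = (6.256e-5)/(2π·8.85×10^-12·0.149) = 7.55×10^6 N/C.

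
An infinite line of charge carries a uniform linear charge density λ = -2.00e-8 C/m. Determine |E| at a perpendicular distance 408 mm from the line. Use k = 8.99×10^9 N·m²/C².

Choose a coaxial cylinder of radius r = 408 mm (arbitrary length L) as the Gaussian surface.
Q_enc = λL, so λ_enc = -2.00×10^-8 C/m.
Since E is radial and uniform over the curved surface, Φ = E·2πrL = Q_enc/ε₀ = λ_enc L/ε₀.
E = 2k|λ_enc|/r = 2(8.99×10^9)(2.00×10^-8)/(0.408) = 881 N/C.

E = 881 N/C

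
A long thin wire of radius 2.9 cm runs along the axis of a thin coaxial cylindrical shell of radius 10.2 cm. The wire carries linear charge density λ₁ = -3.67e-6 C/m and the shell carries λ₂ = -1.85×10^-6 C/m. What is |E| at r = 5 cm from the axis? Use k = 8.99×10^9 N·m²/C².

E = 1.32e6 V/m

Take a coaxial cylindrical Gaussian surface of radius r = 5 cm and length L (between the conductors, 2.9 cm < r < 10.2 cm).
Only the inner wire is enclosed; the outer shell contributes nothing inside itself. λ_enc = λ₁ = -3.67×10^-6 C/m.
Gauss's law: E·2πrL = λ_enc L/ε₀.
E = 2k|λ_enc|/r = 2(8.99×10^9)(3.67e-6)/(0.05) = 1.32e6 N/C.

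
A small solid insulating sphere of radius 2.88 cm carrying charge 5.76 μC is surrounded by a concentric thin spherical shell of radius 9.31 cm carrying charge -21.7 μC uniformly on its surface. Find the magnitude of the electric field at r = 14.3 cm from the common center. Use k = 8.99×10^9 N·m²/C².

Take a concentric spherical Gaussian surface of radius r = 14.3 cm (r > 9.31 cm, enclosing both).
Q_enc = (5.76 μC) + (-21.7 μC) = -1.594×10^-5 C.
Applying ∮E·dA = Q_enc/ε₀ with Φ = E(4πr²):
E = k|Q_enc|/r² = (8.99×10^9)(1.594e-5)/(0.143)² = 7.01×10^6 N/C.

7.01×10^6 N/C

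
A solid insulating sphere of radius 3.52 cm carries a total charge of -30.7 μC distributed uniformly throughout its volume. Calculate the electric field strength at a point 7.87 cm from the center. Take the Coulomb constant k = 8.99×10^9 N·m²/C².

E ≈ 4.46e7 V/m

Use a concentric Gaussian sphere at r = 7.87 cm (r > R, so the entire charge is enclosed).
Q_enc = -30.7 μC = -3.07e-5 C.
Applying ∮E·dA = Q_enc/ε₀ with Φ = E(4πr²):
E = k|Q_enc|/r² = (8.99×10^9)(3.07e-5)/(0.0787)² = 4.46e7 N/C.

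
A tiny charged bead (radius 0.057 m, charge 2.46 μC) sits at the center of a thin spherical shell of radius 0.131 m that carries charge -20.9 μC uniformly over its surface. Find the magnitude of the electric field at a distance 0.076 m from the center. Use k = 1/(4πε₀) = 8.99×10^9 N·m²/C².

|E| = 3.83×10^6 N/C

Symmetry ⇒ E = E(r) r̂. Gaussian sphere of radius r = 0.076 m (between the bodies, 0.057 m < r < 0.131 m).
The shell at 0.131 m lies outside the Gaussian surface, so Q_enc = 2.46 μC = 2.46e-6 C.
Gauss's law: E·4πr² = Q_enc/ε₀.
E = k|Q_enc|/r² = (8.99×10^9)(2.46×10^-6)/(0.076)² = 3.83e6 N/C.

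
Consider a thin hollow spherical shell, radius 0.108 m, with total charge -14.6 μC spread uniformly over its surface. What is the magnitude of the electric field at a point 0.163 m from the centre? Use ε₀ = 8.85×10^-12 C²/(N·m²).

Use a concentric Gaussian sphere at r = 0.163 m (r > 0.108 m).
The entire shell is enclosed: Q_enc = -1.46e-5 C.
Applying ∮E·dA = Q_enc/ε₀ with Φ = E(4πr²):
E = |Q_enc|/(4πε₀r²) = (1.46×10^-5)/(4π·8.85×10^-12·(0.163)²) = 4.94×10^6 N/C.

E ≈ 4.94×10^6 V/m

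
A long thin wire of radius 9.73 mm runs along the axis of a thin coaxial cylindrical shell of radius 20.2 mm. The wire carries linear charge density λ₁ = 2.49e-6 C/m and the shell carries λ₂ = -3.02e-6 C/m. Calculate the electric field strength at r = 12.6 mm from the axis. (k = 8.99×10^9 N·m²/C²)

By cylindrical symmetry E is radial; use a coaxial Gaussian cylinder of radius 12.6 mm and length L (between the conductors, 9.73 mm < r < 20.2 mm).
The shell at 20.2 mm lies outside the Gaussian surface, so λ_enc = λ₁ = 2.49×10^-6 C/m.
Since E is radial and uniform over the curved surface, Φ = E·2πrL = Q_enc/ε₀ = λ_enc L/ε₀.
E = 2k|λ_enc|/r = 2(8.99×10^9)(2.49×10^-6)/(0.0126) = 3.55×10^6 N/C.

|E| = 3.55×10^6 N/C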